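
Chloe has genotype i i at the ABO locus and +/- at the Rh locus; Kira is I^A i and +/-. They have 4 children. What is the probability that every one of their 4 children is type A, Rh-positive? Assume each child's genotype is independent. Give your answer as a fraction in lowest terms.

81/4096

ABO cross i i × I^A i → 1/2 O, 1/2 A.
Rh cross +/- × +/- → 3/4 Rh+, 1/4 Rh-; so P(type A, Rh-positive) = 1/2 × 3/4 = 3/8 per child.
All 4 independent: (3/8)^4 = 81/4096.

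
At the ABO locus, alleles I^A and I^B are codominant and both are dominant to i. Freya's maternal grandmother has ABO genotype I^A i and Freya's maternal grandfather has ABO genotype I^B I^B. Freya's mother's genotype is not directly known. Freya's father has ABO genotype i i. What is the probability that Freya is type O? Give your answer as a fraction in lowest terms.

1/4

Freya's mother's ABO genotype from I^A i × I^B I^B: 1/2 I^A I^B, 1/2 I^B i.
Crossing each possibility with the father i i and summing P(type O): 1/2·0 + 1/2·1/2 = 1/4.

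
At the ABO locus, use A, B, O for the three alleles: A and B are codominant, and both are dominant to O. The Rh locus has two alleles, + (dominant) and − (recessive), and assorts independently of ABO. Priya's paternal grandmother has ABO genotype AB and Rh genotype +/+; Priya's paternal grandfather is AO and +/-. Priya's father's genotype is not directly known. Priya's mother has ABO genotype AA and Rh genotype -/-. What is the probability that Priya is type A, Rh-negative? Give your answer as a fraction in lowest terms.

Priya's father's ABO genotype from AB × AO: 1/4 AA, 1/4 AB, 1/4 AO, 1/4 BO.
Crossing each possibility with the mother AA and summing P(type A): 1/4·1 + 1/4·1/2 + 1/4·1 + 1/4·1/2 = 3/4.
Similarly for Rh via the father's Rh distribution: P(Rh-) = 1/4.
Independent loci: 3/4 × 1/4 = 3/16.

3/16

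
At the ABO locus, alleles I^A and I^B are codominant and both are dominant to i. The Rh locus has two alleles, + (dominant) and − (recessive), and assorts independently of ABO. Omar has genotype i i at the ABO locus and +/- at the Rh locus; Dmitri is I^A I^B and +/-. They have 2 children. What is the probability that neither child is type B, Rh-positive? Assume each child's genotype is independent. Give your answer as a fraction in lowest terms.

25/64

ABO cross i i × I^A I^B → 1/2 A, 1/2 B.
Rh cross +/- × +/- → 3/4 Rh+, 1/4 Rh-; so P(type B, Rh-positive) = 1/2 × 3/4 = 3/8 per child.
P(not type B, Rh-positive) = 5/8 for one child; (5/8)^2 = 25/64.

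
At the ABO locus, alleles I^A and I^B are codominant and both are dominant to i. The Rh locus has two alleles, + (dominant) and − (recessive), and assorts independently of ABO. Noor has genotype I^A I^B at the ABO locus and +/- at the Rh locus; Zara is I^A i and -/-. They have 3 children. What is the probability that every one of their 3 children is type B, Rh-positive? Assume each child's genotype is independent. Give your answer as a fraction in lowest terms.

1/512

ABO cross I^A I^B × I^A i → 1/2 A, 1/4 B, 1/4 AB.
Rh cross +/- × -/- → 1/2 Rh+, 1/2 Rh-; so P(type B, Rh-positive) = 1/4 × 1/2 = 1/8 per child.
All 3 independent: (1/8)^3 = 1/512.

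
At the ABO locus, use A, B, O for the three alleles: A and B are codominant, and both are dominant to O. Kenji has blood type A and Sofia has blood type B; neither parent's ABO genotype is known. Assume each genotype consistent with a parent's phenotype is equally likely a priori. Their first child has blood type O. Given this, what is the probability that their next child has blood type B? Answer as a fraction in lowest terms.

Possible genotypes: Kenji ∈ {AA, AO}; Sofia ∈ {BB, BO}.
Weight each parental genotype pair by prior × P(type-O child):
  AO × BO: posterior weight 1; P(next child type B) = 1/4.
Weighted sum = 1/4.

1/4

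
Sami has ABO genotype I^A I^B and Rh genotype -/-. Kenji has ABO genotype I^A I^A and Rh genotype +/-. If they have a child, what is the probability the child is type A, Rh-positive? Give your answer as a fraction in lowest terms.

ABO cross I^A I^B × I^A I^A → offspring phenotypes: 1/2 A, 1/2 AB.
Rh cross -/- × +/- → 1/2 Rh+, 1/2 Rh-.
Independent loci: P(type A, Rh-positive) = 1/2 × 1/2 = 1/4.

1/4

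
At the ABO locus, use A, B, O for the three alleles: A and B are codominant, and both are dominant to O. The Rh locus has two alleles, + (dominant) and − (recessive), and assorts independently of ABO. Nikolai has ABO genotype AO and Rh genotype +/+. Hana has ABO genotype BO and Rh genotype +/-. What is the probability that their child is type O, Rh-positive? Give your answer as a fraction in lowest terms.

ABO cross AO × BO → offspring phenotypes: 1/4 O, 1/4 A, 1/4 B, 1/4 AB.
Rh cross +/+ × +/- → 1 Rh+.
Independent loci: P(type O, Rh-positive) = 1/4 × 1 = 1/4.

1/4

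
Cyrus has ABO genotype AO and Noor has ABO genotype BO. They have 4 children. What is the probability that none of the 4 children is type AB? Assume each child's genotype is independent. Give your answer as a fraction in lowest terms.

ABO cross AO × BO → 1/4 O, 1/4 A, 1/4 B, 1/4 AB.
So P(type AB) = 1/4 per child.
P(not type AB) = 3/4 for one child; (3/4)^4 = 81/256.

81/256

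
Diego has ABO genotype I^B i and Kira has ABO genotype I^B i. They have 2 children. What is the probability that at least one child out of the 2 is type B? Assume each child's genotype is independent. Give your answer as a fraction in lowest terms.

ABO cross I^B i × I^B i → 1/4 O, 3/4 B.
So P(type B) = 3/4 per child.
P(none) = (1/4)^2 = 1/16; P(at least one) = 1 − 1/16 = 15/16.

15/16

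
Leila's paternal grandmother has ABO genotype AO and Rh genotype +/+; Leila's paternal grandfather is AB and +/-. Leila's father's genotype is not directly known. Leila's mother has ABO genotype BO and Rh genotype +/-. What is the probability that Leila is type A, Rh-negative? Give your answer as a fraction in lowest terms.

1/32

Leila's father's ABO genotype from AO × AB: 1/4 AA, 1/4 AB, 1/4 AO, 1/4 BO.
Crossing each possibility with the mother BO and summing P(type A): 1/4·1/2 + 1/4·1/4 + 1/4·1/4 + 1/4·0 = 1/4.
Similarly for Rh via the father's Rh distribution: P(Rh-) = 1/8.
Independent loci: 1/4 × 1/8 = 1/32.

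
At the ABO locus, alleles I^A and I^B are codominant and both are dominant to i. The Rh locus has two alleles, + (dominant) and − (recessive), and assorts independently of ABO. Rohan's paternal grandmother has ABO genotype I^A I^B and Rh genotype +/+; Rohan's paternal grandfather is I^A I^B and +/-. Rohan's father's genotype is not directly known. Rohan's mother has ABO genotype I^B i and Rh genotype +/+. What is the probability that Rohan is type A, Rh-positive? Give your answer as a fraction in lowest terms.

Rohan's father's ABO genotype from I^A I^B × I^A I^B: 1/4 I^A I^A, 1/2 I^A I^B, 1/4 I^B I^B.
Crossing each possibility with the mother I^B i and summing P(type A): 1/4·1/2 + 1/2·1/4 + 1/4·0 = 1/4.
Similarly for Rh via the father's Rh distribution: P(Rh+) = 1.
Independent loci: 1/4 × 1 = 1/4.

1/4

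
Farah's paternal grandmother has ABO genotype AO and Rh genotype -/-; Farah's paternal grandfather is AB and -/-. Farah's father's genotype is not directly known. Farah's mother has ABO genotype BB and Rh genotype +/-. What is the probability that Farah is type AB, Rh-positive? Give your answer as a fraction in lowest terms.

1/4

Farah's father's ABO genotype from AO × AB: 1/4 AA, 1/4 AB, 1/4 AO, 1/4 BO.
Crossing each possibility with the mother BB and summing P(type AB): 1/4·1 + 1/4·1/2 + 1/4·1/2 + 1/4·0 = 1/2.
Similarly for Rh via the father's Rh distribution: P(Rh+) = 1/2.
Independent loci: 1/2 × 1/2 = 1/4.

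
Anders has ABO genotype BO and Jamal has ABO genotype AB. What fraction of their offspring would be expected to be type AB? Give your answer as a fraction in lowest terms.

1/4

ABO cross BO × AB → offspring phenotypes: 1/4 A, 1/2 B, 1/4 AB.
So P(type AB) = 1/4.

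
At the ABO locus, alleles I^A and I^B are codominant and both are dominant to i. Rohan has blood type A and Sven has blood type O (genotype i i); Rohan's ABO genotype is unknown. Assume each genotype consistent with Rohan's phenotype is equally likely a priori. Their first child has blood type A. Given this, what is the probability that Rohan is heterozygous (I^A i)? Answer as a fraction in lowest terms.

Possible genotypes: Rohan ∈ {I^A I^A, I^A i}; Sven ∈ {i i}.
Weight each parental genotype pair by prior × P(type-A child):
  I^A I^A × i i: posterior weight 2/3.
  I^A i × i i: posterior weight 1/3.
Sum the posterior weight over pairs where Rohan is I^A i: 1/3.

1/3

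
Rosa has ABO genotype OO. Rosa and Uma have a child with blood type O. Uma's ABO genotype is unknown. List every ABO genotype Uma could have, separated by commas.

AO, BO, OO

For each candidate genotype of Uma, check whether crossing it with OO can produce every observed child phenotype.
  AA → possible child types {A} ✗
  AB → possible child types {A, B} ✗
  AO → possible child types {O, A} ✓
  BB → possible child types {B} ✗
  BO → possible child types {O, B} ✓
  OO → possible child types {O} ✓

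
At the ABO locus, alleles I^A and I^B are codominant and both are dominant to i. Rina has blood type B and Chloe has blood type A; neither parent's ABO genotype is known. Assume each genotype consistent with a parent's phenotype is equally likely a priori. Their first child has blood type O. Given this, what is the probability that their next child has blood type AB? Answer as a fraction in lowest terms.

Possible genotypes: Rina ∈ {I^B I^B, I^B i}; Chloe ∈ {I^A I^A, I^A i}.
Weight each parental genotype pair by prior × P(type-O child):
  I^B i × I^A i: posterior weight 1; P(next child type AB) = 1/4.
Weighted sum = 1/4.

1/4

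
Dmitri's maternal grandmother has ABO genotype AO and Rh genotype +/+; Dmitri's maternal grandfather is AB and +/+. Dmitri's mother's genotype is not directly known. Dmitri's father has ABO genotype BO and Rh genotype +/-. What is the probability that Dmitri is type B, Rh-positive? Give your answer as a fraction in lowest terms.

Dmitri's mother's ABO genotype from AO × AB: 1/4 AA, 1/4 AB, 1/4 AO, 1/4 BO.
Crossing each possibility with the father BO and summing P(type B): 1/4·0 + 1/4·1/2 + 1/4·1/4 + 1/4·3/4 = 3/8.
Similarly for Rh via the mother's Rh distribution: P(Rh+) = 1.
Independent loci: 3/8 × 1 = 3/8.

3/8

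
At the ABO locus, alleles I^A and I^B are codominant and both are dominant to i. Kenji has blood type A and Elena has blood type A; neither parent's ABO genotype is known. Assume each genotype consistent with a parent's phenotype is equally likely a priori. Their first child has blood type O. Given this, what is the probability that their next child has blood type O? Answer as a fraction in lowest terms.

1/4

Possible genotypes: Kenji ∈ {I^A I^A, I^A i}; Elena ∈ {I^A I^A, I^A i}.
Weight each parental genotype pair by prior × P(type-O child):
  I^A i × I^A i: posterior weight 1; P(next child type O) = 1/4.
Weighted sum = 1/4.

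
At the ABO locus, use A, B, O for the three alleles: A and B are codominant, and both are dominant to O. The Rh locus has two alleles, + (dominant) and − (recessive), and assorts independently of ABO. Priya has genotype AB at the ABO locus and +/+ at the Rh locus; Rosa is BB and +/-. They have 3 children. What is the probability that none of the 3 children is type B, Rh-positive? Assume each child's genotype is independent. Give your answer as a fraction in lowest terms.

ABO cross AB × BB → 1/2 B, 1/2 AB.
Rh cross +/+ × +/- → 1 Rh+; so P(type B, Rh-positive) = 1/2 × 1 = 1/2 per child.
P(not type B, Rh-positive) = 1/2 for one child; (1/2)^3 = 1/8.

1/8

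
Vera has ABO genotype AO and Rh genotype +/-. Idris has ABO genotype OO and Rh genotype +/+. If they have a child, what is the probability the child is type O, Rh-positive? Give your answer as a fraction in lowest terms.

ABO cross AO × OO → offspring phenotypes: 1/2 O, 1/2 A.
Rh cross +/- × +/+ → 1 Rh+.
Independent loci: P(type O, Rh-positive) = 1/2 × 1 = 1/2.

1/2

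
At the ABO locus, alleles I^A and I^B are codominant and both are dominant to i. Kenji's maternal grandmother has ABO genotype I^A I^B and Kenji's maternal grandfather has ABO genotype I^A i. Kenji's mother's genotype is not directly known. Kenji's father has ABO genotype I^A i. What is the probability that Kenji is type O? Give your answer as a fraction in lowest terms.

1/8

Kenji's mother's ABO genotype from I^A I^B × I^A i: 1/4 I^A I^A, 1/4 I^A I^B, 1/4 I^A i, 1/4 I^B i.
Crossing each possibility with the father I^A i and summing P(type O): 1/4·0 + 1/4·0 + 1/4·1/4 + 1/4·1/4 = 1/8.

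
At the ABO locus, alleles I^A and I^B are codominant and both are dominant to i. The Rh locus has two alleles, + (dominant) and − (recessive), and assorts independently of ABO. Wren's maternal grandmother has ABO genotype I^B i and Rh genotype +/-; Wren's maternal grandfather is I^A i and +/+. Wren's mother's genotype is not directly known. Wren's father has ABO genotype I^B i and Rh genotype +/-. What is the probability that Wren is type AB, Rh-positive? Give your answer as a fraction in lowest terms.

7/64

Wren's mother's ABO genotype from I^B i × I^A i: 1/4 I^A I^B, 1/4 I^A i, 1/4 I^B i, 1/4 i i.
Crossing each possibility with the father I^B i and summing P(type AB): 1/4·1/4 + 1/4·1/4 + 1/4·0 + 1/4·0 = 1/8.
Similarly for Rh via the mother's Rh distribution: P(Rh+) = 7/8.
Independent loci: 1/8 × 7/8 = 7/64.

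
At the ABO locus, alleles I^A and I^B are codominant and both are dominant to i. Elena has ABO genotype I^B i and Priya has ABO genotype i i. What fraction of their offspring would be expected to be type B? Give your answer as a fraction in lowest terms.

1/2

ABO cross I^B i × i i → offspring phenotypes: 1/2 O, 1/2 B.
So P(type B) = 1/2.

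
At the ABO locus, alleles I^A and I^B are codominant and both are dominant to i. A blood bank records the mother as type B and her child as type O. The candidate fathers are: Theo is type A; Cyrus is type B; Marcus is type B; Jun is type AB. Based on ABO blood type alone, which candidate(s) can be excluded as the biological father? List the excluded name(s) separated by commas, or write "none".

Jun

A candidate is excluded only if no genotype consistent with his phenotype could produce a type O child with a type B mother.
Jun (type AB): no genotype consistent with that phenotype can produce a type-O child with a type-B mother.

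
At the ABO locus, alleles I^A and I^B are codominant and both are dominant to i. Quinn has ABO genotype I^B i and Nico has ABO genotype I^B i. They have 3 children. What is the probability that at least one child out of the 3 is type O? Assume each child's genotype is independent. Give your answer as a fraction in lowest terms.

37/64

ABO cross I^B i × I^B i → 1/4 O, 3/4 B.
So P(type O) = 1/4 per child.
P(none) = (3/4)^3 = 27/64; P(at least one) = 1 − 27/64 = 37/64.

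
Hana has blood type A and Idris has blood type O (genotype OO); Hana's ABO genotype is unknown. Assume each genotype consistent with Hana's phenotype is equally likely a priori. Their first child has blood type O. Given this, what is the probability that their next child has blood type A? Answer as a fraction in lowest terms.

1/2

Possible genotypes: Hana ∈ {AA, AO}; Idris ∈ {OO}.
Weight each parental genotype pair by prior × P(type-O child):
  AO × OO: posterior weight 1; P(next child type A) = 1/2.
Weighted sum = 1/2.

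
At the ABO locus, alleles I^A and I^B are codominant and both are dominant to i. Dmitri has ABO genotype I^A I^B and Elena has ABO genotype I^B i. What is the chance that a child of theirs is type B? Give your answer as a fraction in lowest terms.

ABO cross I^A I^B × I^B i → offspring phenotypes: 1/4 A, 1/2 B, 1/4 AB.
So P(type B) = 1/2.

1/2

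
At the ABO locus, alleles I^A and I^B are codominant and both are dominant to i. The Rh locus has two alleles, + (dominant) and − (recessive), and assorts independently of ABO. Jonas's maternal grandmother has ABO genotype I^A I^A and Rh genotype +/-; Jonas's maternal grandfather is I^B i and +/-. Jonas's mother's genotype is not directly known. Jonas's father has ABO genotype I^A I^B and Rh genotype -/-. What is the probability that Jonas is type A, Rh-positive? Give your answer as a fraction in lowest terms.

3/16

Jonas's mother's ABO genotype from I^A I^A × I^B i: 1/2 I^A I^B, 1/2 I^A i.
Crossing each possibility with the father I^A I^B and summing P(type A): 1/2·1/4 + 1/2·1/2 = 3/8.
Similarly for Rh via the mother's Rh distribution: P(Rh+) = 1/2.
Independent loci: 3/8 × 1/2 = 3/16.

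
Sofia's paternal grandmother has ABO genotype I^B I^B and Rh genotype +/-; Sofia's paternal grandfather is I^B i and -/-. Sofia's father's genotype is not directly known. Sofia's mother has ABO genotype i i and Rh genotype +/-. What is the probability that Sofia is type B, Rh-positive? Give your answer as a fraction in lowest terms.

15/32

Sofia's father's ABO genotype from I^B I^B × I^B i: 1/2 I^B I^B, 1/2 I^B i.
Crossing each possibility with the mother i i and summing P(type B): 1/2·1 + 1/2·1/2 = 3/4.
Similarly for Rh via the father's Rh distribution: P(Rh+) = 5/8.
Independent loci: 3/4 × 5/8 = 15/32.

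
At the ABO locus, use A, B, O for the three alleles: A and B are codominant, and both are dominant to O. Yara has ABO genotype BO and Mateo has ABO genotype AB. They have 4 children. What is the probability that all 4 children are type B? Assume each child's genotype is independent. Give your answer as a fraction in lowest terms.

1/16

ABO cross BO × AB → 1/4 A, 1/2 B, 1/4 AB.
So P(type B) = 1/2 per child.
All 4 independent: (1/2)^4 = 1/16.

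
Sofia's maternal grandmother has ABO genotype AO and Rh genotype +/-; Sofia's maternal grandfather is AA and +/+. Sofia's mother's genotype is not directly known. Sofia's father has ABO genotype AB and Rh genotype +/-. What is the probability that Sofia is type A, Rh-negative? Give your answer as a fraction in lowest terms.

1/16

Sofia's mother's ABO genotype from AO × AA: 1/2 AA, 1/2 AO.
Crossing each possibility with the father AB and summing P(type A): 1/2·1/2 + 1/2·1/2 = 1/2.
Similarly for Rh via the mother's Rh distribution: P(Rh-) = 1/8.
Independent loci: 1/2 × 1/8 = 1/16.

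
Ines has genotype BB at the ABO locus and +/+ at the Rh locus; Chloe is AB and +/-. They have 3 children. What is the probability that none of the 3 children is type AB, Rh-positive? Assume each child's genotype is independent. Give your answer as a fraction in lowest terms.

1/8

ABO cross BB × AB → 1/2 B, 1/2 AB.
Rh cross +/+ × +/- → 1 Rh+; so P(type AB, Rh-positive) = 1/2 × 1 = 1/2 per child.
P(not type AB, Rh-positive) = 1/2 for one child; (1/2)^3 = 1/8.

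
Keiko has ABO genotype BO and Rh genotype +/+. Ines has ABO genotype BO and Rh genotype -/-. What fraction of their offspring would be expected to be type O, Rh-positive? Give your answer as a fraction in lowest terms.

ABO cross BO × BO → offspring phenotypes: 1/4 O, 3/4 B.
Rh cross +/+ × -/- → 1 Rh+.
Independent loci: P(type O, Rh-positive) = 1/4 × 1 = 1/4.

1/4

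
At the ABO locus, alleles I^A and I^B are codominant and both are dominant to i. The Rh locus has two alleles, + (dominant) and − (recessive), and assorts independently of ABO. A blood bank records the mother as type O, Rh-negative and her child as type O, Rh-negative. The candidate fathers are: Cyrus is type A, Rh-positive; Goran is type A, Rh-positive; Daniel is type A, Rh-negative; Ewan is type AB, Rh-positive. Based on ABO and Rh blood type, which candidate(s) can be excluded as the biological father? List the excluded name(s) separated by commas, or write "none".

A candidate is excluded only if no genotype consistent with his phenotype could produce a type O, Rh-negative child with a type O, Rh-negative mother.
Ewan (type AB, Rh+): no genotype consistent with that phenotype can produce a type-O Rh- child with a type-O mother.

Ewan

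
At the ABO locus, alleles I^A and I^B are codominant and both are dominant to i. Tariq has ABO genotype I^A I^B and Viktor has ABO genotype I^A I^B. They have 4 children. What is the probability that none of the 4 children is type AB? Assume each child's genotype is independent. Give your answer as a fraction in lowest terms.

ABO cross I^A I^B × I^A I^B → 1/4 A, 1/4 B, 1/2 AB.
So P(type AB) = 1/2 per child.
P(not type AB) = 1/2 for one child; (1/2)^4 = 1/16.

1/16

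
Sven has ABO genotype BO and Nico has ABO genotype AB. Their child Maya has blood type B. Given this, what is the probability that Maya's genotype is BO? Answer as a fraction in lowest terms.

Cross BO × AB → 1/4 AB, 1/4 AO, 1/4 BB, 1/4 BO.
Type-B genotypes among offspring: BB (1/4), BO (1/4); total 1/2.
P(BO | type B) = (1/4) / (1/2) = 1/2.

1/2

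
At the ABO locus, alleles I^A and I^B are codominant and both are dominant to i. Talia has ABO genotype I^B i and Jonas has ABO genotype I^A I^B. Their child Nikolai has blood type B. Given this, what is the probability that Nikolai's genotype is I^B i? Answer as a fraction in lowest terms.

Cross I^B i × I^A I^B → 1/4 I^A I^B, 1/4 I^A i, 1/4 I^B I^B, 1/4 I^B i.
Type-B genotypes among offspring: I^B I^B (1/4), I^B i (1/4); total 1/2.
P(I^B i | type B) = (1/4) / (1/2) = 1/2.

1/2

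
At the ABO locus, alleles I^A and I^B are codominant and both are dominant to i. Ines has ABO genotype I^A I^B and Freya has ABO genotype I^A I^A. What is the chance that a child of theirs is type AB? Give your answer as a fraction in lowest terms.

1/2

ABO cross I^A I^B × I^A I^A → offspring phenotypes: 1/2 A, 1/2 AB.
So P(type AB) = 1/2.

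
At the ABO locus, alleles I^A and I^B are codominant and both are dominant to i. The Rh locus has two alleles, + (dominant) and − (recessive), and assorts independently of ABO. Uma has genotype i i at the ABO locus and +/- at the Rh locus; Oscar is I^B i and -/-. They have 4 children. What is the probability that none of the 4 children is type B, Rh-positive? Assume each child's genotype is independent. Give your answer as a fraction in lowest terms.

ABO cross i i × I^B i → 1/2 O, 1/2 B.
Rh cross +/- × -/- → 1/2 Rh+, 1/2 Rh-; so P(type B, Rh-positive) = 1/2 × 1/2 = 1/4 per child.
P(not type B, Rh-positive) = 3/4 for one child; (3/4)^4 = 81/256.

81/256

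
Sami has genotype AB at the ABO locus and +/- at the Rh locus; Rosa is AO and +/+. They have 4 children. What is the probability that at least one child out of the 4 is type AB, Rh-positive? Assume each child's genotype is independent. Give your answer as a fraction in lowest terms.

175/256

ABO cross AB × AO → 1/2 A, 1/4 B, 1/4 AB.
Rh cross +/- × +/+ → 1 Rh+; so P(type AB, Rh-positive) = 1/4 × 1 = 1/4 per child.
P(none) = (3/4)^4 = 81/256; P(at least one) = 1 − 81/256 = 175/256.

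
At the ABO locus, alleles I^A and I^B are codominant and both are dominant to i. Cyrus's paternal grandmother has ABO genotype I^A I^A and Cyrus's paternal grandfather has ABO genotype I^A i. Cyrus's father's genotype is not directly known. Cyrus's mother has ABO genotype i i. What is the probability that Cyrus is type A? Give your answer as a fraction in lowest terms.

Cyrus's father's ABO genotype from I^A I^A × I^A i: 1/2 I^A I^A, 1/2 I^A i.
Crossing each possibility with the mother i i and summing P(type A): 1/2·1 + 1/2·1/2 = 3/4.

3/4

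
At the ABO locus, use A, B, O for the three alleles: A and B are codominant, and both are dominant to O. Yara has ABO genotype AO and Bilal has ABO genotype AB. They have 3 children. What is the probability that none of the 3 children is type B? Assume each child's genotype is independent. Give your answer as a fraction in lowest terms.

27/64

ABO cross AO × AB → 1/2 A, 1/4 B, 1/4 AB.
So P(type B) = 1/4 per child.
P(not type B) = 3/4 for one child; (3/4)^3 = 27/64.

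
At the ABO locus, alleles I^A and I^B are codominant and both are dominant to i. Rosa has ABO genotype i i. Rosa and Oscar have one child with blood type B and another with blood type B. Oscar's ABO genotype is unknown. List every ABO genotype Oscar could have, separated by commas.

For each candidate genotype of Oscar, check whether crossing it with i i can produce every observed child phenotype.
  I^A I^A → possible child types {A} ✗
  I^A I^B → possible child types {A, B} ✓
  I^A i → possible child types {O, A} ✗
  I^B I^B → possible child types {B} ✓
  I^B i → possible child types {O, B} ✓
  i i → possible child types {O} ✗

I^A I^B, I^B I^B, I^B i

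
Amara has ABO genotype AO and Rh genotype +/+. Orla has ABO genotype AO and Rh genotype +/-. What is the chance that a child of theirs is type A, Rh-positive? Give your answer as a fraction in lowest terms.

ABO cross AO × AO → offspring phenotypes: 1/4 O, 3/4 A.
Rh cross +/+ × +/- → 1 Rh+.
Independent loci: P(type A, Rh-positive) = 3/4 × 1 = 3/4.

3/4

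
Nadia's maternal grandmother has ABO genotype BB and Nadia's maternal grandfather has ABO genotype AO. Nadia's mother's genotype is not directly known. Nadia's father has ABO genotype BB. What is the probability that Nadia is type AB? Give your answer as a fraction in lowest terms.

1/4

Nadia's mother's ABO genotype from BB × AO: 1/2 AB, 1/2 BO.
Crossing each possibility with the father BB and summing P(type AB): 1/2·1/2 + 1/2·0 = 1/4.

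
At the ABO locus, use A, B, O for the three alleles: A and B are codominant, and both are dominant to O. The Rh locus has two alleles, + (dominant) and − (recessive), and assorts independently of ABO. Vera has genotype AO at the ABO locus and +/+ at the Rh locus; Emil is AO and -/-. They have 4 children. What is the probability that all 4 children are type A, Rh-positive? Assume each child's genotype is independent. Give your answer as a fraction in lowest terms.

ABO cross AO × AO → 1/4 O, 3/4 A.
Rh cross +/+ × -/- → 1 Rh+; so P(type A, Rh-positive) = 3/4 × 1 = 3/4 per child.
All 4 independent: (3/4)^4 = 81/256.

81/256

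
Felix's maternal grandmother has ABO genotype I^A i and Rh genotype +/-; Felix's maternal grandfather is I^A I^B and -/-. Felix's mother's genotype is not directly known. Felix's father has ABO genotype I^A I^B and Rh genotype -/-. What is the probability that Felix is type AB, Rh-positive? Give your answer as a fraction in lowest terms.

3/32

Felix's mother's ABO genotype from I^A i × I^A I^B: 1/4 I^A I^A, 1/4 I^A I^B, 1/4 I^A i, 1/4 I^B i.
Crossing each possibility with the father I^A I^B and summing P(type AB): 1/4·1/2 + 1/4·1/2 + 1/4·1/4 + 1/4·1/4 = 3/8.
Similarly for Rh via the mother's Rh distribution: P(Rh+) = 1/4.
Independent loci: 3/8 × 1/4 = 3/32.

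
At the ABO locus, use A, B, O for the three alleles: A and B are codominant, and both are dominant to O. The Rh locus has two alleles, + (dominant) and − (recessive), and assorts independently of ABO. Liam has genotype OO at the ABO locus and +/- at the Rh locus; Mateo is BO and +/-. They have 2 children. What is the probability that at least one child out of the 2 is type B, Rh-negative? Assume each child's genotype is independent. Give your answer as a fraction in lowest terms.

ABO cross OO × BO → 1/2 O, 1/2 B.
Rh cross +/- × +/- → 3/4 Rh+, 1/4 Rh-; so P(type B, Rh-negative) = 1/2 × 1/4 = 1/8 per child.
P(none) = (7/8)^2 = 49/64; P(at least one) = 1 − 49/64 = 15/64.

15/64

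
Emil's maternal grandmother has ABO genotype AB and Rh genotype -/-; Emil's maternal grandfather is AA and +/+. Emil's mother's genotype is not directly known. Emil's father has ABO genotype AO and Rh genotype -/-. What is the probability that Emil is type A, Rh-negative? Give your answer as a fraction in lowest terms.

Emil's mother's ABO genotype from AB × AA: 1/2 AA, 1/2 AB.
Crossing each possibility with the father AO and summing P(type A): 1/2·1 + 1/2·1/2 = 3/4.
Similarly for Rh via the mother's Rh distribution: P(Rh-) = 1/2.
Independent loci: 3/4 × 1/2 = 3/8.

3/8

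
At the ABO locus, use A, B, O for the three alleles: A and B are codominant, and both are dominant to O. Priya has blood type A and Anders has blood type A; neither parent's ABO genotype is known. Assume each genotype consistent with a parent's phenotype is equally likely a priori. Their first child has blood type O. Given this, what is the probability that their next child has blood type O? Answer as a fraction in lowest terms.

1/4

Possible genotypes: Priya ∈ {AA, AO}; Anders ∈ {AA, AO}.
Weight each parental genotype pair by prior × P(type-O child):
  AO × AO: posterior weight 1; P(next child type O) = 1/4.
Weighted sum = 1/4.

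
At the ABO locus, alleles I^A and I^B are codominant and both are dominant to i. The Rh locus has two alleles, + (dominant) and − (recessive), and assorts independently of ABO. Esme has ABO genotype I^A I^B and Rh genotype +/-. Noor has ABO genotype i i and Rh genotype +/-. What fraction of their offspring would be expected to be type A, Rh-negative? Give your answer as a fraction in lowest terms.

1/8

ABO cross I^A I^B × i i → offspring phenotypes: 1/2 A, 1/2 B.
Rh cross +/- × +/- → 3/4 Rh+, 1/4 Rh-.
Independent loci: P(type A, Rh-negative) = 1/2 × 1/4 = 1/8.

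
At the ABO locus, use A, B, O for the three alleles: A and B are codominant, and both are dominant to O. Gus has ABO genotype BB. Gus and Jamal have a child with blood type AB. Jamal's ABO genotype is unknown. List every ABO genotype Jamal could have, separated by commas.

For each candidate genotype of Jamal, check whether crossing it with BB can produce every observed child phenotype.
  AA → possible child types {AB} ✓
  AB → possible child types {B, AB} ✓
  AO → possible child types {B, AB} ✓
  BB → possible child types {B} ✗
  BO → possible child types {B} ✗
  OO → possible child types {B} ✗

AA, AB, AO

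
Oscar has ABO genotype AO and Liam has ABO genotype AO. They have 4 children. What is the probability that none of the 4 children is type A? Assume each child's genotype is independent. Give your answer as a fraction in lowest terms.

1/256

ABO cross AO × AO → 1/4 O, 3/4 A.
So P(type A) = 3/4 per child.
P(not type A) = 1/4 for one child; (1/4)^4 = 1/256.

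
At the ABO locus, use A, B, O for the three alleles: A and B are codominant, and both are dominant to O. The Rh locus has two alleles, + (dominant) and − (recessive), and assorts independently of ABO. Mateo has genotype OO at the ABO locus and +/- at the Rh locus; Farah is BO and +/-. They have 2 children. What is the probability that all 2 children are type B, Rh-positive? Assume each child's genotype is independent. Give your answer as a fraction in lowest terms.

9/64

ABO cross OO × BO → 1/2 O, 1/2 B.
Rh cross +/- × +/- → 3/4 Rh+, 1/4 Rh-; so P(type B, Rh-positive) = 1/2 × 3/4 = 3/8 per child.
All 2 independent: (3/8)^2 = 9/64.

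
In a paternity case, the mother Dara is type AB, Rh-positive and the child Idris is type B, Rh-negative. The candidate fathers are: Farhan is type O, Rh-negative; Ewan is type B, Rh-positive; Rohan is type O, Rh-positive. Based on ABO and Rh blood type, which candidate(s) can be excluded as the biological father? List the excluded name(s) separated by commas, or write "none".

none

A candidate is excluded only if no genotype consistent with his phenotype could produce a type B, Rh-negative child with a type AB, Rh-positive mother.
Every candidate has at least one consistent genotype combination, so none can be excluded.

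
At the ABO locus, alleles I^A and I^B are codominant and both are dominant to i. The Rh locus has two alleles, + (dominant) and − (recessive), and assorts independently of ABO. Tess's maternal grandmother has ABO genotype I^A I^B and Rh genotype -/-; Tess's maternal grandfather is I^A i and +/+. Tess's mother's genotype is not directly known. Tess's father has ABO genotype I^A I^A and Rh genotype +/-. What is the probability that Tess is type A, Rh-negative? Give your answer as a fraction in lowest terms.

Tess's mother's ABO genotype from I^A I^B × I^A i: 1/4 I^A I^A, 1/4 I^A I^B, 1/4 I^A i, 1/4 I^B i.
Crossing each possibility with the father I^A I^A and summing P(type A): 1/4·1 + 1/4·1/2 + 1/4·1 + 1/4·1/2 = 3/4.
Similarly for Rh via the mother's Rh distribution: P(Rh-) = 1/4.
Independent loci: 3/4 × 1/4 = 3/16.

3/16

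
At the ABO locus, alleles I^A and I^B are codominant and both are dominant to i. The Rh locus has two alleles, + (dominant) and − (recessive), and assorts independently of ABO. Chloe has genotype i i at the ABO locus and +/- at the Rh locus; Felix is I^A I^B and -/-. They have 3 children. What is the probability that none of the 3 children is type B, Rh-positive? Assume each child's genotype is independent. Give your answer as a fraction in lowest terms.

27/64

ABO cross i i × I^A I^B → 1/2 A, 1/2 B.
Rh cross +/- × -/- → 1/2 Rh+, 1/2 Rh-; so P(type B, Rh-positive) = 1/2 × 1/2 = 1/4 per child.
P(not type B, Rh-positive) = 3/4 for one child; (3/4)^3 = 27/64.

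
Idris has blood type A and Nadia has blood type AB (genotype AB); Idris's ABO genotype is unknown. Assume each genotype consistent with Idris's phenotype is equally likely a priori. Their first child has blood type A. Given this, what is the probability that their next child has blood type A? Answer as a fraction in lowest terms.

Possible genotypes: Idris ∈ {AA, AO}; Nadia ∈ {AB}.
Weight each parental genotype pair by prior × P(type-A child):
  AA × AB: posterior weight 1/2; P(next child type A) = 1/2.
  AO × AB: posterior weight 1/2; P(next child type A) = 1/2.
Weighted sum = 1/2.

1/2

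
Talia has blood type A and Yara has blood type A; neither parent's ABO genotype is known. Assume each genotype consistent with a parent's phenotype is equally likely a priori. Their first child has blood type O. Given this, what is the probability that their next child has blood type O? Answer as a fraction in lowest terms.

1/4

Possible genotypes: Talia ∈ {I^A I^A, I^A i}; Yara ∈ {I^A I^A, I^A i}.
Weight each parental genotype pair by prior × P(type-O child):
  I^A i × I^A i: posterior weight 1; P(next child type O) = 1/4.
Weighted sum = 1/4.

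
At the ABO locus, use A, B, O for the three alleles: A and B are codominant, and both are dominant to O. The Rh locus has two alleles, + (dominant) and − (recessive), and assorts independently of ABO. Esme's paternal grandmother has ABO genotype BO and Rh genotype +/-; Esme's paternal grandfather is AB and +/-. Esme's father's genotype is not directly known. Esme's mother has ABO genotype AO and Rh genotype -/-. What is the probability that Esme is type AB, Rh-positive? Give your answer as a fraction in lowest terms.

Esme's father's ABO genotype from BO × AB: 1/4 AB, 1/4 AO, 1/4 BB, 1/4 BO.
Crossing each possibility with the mother AO and summing P(type AB): 1/4·1/4 + 1/4·0 + 1/4·1/2 + 1/4·1/4 = 1/4.
Similarly for Rh via the father's Rh distribution: P(Rh+) = 1/2.
Independent loci: 1/4 × 1/2 = 1/8.

1/8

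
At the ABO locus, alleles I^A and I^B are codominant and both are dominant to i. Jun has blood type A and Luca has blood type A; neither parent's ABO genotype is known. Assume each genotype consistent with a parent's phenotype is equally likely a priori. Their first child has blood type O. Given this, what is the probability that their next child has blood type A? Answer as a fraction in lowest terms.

3/4

Possible genotypes: Jun ∈ {I^A I^A, I^A i}; Luca ∈ {I^A I^A, I^A i}.
Weight each parental genotype pair by prior × P(type-O child):
  I^A i × I^A i: posterior weight 1; P(next child type A) = 3/4.
Weighted sum = 3/4.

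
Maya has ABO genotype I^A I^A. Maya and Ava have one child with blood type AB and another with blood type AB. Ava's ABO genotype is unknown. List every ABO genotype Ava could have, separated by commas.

I^A I^B, I^B I^B, I^B i

For each candidate genotype of Ava, check whether crossing it with I^A I^A can produce every observed child phenotype.
  I^A I^A → possible child types {A} ✗
  I^A I^B → possible child types {A, AB} ✓
  I^A i → possible child types {A} ✗
  I^B I^B → possible child types {AB} ✓
  I^B i → possible child types {A, AB} ✓
  i i → possible child types {A} ✗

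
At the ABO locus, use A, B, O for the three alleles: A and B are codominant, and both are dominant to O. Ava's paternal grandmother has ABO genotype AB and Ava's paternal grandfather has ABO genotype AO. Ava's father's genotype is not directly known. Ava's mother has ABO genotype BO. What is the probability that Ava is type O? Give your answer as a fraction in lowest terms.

Ava's father's ABO genotype from AB × AO: 1/4 AA, 1/4 AB, 1/4 AO, 1/4 BO.
Crossing each possibility with the mother BO and summing P(type O): 1/4·0 + 1/4·0 + 1/4·1/4 + 1/4·1/4 = 1/8.

1/8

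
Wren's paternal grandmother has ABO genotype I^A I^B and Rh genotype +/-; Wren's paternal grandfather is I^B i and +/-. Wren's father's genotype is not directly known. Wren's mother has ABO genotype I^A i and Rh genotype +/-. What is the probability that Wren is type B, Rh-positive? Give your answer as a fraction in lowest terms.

3/16

Wren's father's ABO genotype from I^A I^B × I^B i: 1/4 I^A I^B, 1/4 I^A i, 1/4 I^B I^B, 1/4 I^B i.
Crossing each possibility with the mother I^A i and summing P(type B): 1/4·1/4 + 1/4·0 + 1/4·1/2 + 1/4·1/4 = 1/4.
Similarly for Rh via the father's Rh distribution: P(Rh+) = 3/4.
Independent loci: 1/4 × 3/4 = 3/16.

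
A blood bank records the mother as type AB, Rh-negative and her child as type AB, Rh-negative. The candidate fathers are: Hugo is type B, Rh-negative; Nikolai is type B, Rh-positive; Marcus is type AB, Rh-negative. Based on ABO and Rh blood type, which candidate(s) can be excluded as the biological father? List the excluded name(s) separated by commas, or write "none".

none

A candidate is excluded only if no genotype consistent with his phenotype could produce a type AB, Rh-negative child with a type AB, Rh-negative mother.
Every candidate has at least one consistent genotype combination, so none can be excluded.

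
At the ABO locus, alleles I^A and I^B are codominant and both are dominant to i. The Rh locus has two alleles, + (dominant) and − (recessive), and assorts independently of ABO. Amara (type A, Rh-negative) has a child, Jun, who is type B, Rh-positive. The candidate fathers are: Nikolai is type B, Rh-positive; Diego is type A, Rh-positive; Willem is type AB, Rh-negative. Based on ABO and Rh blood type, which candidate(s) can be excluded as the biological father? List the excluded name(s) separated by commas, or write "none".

A candidate is excluded only if no genotype consistent with his phenotype could produce a type B, Rh-positive child with a type A, Rh-negative mother.
Diego (type A, Rh+): no genotype consistent with that phenotype can produce a type-B Rh+ child with a type-A mother.
Willem (type AB, Rh-): no genotype consistent with that phenotype can produce a type-B Rh+ child with a type-A mother.

Diego, Willem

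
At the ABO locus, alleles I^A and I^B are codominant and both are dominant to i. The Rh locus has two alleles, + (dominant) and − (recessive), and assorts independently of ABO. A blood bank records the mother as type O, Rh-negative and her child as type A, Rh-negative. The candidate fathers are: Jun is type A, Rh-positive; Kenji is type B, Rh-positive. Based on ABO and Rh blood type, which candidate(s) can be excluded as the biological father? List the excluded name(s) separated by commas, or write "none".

Kenji

A candidate is excluded only if no genotype consistent with his phenotype could produce a type A, Rh-negative child with a type O, Rh-negative mother.
Kenji (type B, Rh+): no genotype consistent with that phenotype can produce a type-A Rh- child with a type-O mother.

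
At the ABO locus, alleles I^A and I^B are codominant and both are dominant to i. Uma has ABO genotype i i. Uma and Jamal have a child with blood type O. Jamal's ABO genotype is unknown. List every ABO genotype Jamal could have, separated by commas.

I^A i, I^B i, i i

For each candidate genotype of Jamal, check whether crossing it with i i can produce every observed child phenotype.
  I^A I^A → possible child types {A} ✗
  I^A I^B → possible child types {A, B} ✗
  I^A i → possible child types {O, A} ✓
  I^B I^B → possible child types {B} ✗
  I^B i → possible child types {O, B} ✓
  i i → possible child types {O} ✓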